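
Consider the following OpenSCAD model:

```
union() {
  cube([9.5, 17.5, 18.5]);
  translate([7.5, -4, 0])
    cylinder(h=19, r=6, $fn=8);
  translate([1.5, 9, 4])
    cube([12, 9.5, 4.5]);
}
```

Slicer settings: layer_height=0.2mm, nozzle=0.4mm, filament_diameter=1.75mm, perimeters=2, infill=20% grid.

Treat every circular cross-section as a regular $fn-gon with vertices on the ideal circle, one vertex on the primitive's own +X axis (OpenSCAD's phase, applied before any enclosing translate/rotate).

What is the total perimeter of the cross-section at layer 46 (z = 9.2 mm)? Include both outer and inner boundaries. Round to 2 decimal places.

At z = 9.2 mm: the cube (footprint 9.5×17.5) is included at this height (perimeter 54.00 mm); the r=6 cylinder at (7.5, -4) contributes a regular 8-gon of circumradius 6 (perimeter = 2·8·6.000·sin(180°/8) = 36.74 mm); the cube at (1.5, 9) is absent (z outside [4, 8.5]); Combining (union): the regions partially overlap (shared area 7.94 mm²), so the edge portions inside another operand are dropped and the merged outline is re-measured after clipping — boundary = 76.20 mm. Overall, the cross-section is a single solid region. Total boundary length (outer) = 76.20 mm.

76.20 mm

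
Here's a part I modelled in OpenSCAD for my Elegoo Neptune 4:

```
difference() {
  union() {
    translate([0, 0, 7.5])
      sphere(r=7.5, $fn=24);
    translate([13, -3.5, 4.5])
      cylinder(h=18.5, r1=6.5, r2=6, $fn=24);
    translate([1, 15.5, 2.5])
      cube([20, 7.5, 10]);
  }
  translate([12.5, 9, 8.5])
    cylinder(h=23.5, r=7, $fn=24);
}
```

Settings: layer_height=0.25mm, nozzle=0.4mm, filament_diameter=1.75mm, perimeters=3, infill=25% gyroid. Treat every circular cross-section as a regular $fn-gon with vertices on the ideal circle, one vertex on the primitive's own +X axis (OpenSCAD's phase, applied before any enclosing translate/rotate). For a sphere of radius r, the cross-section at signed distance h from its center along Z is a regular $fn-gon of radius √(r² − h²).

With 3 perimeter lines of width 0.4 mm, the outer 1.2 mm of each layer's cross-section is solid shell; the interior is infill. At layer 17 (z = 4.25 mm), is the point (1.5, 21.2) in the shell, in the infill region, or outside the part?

At z = 4.25 mm: the r=7.5 sphere contributes a regular 24-gon of circumradius √(7.5²−3.25²) = 6.759; the cone at (13, -3.5) does not reach this height (z outside [4.5, 23]); the 20×7.5 cube at (1, 15.5) contributes its full rectangle; Taking the union: the 2 present regions are separate (no shared area or edge), so areas and boundary lengths simply add and each stays a separate island — 2 connected regions; the cylinder at (12.5, 9) is not intersected at this z (z outside [8.5, 32]); Taking the first minus the rest: none of the subtracted shapes is present at this height, so that combined region is unchanged — 2 connected regions. Overall, the cross-section has 2 separate islands. The nearest boundary edge runs (1.00, 15.50)→(1.00, 23.00); distance from the point to it = 0.50 mm. (Shell/infill is judged within the island containing the point — the largest one.) The point is inside the cross-section, 0.50 mm from the nearest boundary — within the 1.2 mm shell band (3 × 0.4).

shell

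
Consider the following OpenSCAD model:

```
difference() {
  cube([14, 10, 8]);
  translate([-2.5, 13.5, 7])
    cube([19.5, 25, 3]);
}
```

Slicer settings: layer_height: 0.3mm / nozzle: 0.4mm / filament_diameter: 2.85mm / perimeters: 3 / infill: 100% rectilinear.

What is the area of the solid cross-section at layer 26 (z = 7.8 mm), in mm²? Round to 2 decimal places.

140.00 mm²

At z = 7.8 mm: the 14×10 cube contributes its full rectangle (area 140.00 mm²); the 19.5×25 cube at (-2.5, 13.5) contributes its full rectangle (area 487.50 mm²); Taking the first minus the rest: starting from the 14×10 cube (140.00 mm²), the 19.5×25 cube at (-2.5, 13.5) misses the remaining region (no effect) — area = 140.00 mm². Overall, the cross-section is a single solid region. Net area = 140.00 mm².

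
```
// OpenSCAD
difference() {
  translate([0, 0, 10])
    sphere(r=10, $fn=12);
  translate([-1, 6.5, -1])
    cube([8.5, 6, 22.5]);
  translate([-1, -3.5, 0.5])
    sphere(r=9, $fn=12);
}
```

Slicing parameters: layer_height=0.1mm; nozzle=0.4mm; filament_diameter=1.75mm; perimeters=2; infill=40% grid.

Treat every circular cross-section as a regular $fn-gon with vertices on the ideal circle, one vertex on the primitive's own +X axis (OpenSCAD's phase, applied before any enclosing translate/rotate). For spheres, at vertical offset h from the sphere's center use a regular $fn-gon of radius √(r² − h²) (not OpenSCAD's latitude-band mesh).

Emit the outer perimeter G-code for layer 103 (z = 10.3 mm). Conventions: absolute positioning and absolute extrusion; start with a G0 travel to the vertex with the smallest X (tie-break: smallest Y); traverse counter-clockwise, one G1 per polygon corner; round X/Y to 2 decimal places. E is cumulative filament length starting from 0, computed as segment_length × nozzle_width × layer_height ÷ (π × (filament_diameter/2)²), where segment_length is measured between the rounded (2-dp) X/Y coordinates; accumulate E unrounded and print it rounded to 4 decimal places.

At z = 10.3 mm: the r=10 sphere contributes a regular 12-gon of circumradius √(10²−0.3²) = 9.995; the 8.5×6 cube at (-1, 6.5) contributes its full rectangle; the sphere at (-1, -3.5) is absent (|z−center|=9.800 > r=9); After the difference (first − rest): starting from the r=10 sphere, the 8.5×6 cube at (-1, 6.5) partially overlaps it — only the 19.81 mm² overlap (of its 51.00 mm²) is removed, clipping the outline — 1 connected region. The outline is a single polygon with 13 vertices. Extrusion per mm of travel: 0.4 × 0.1 / (π × 0.875²) = 0.016630. Accumulating E over each segment gives final E = 1.0682.

G0 X-10.00 Y0.00 Z10.30
G1 X-8.66 Y-5.00 E0.0861
G1 X-5.00 Y-8.66 E0.1722
G1 X0.00 Y-10.00 E0.2582
G1 X5.00 Y-8.66 E0.3443
G1 X8.66 Y-5.00 E0.4304
G1 X10.00 Y0.00 E0.5165
G1 X8.66 Y5.00 E0.6026
G1 X7.15 Y6.50 E0.6380
G1 X-1.00 Y6.50 E0.7735
G1 X-1.00 Y9.73 E0.8272
G1 X-5.00 Y8.66 E0.8961
G1 X-8.66 Y5.00 E0.9822
G1 X-10.00 Y0.00 E1.0682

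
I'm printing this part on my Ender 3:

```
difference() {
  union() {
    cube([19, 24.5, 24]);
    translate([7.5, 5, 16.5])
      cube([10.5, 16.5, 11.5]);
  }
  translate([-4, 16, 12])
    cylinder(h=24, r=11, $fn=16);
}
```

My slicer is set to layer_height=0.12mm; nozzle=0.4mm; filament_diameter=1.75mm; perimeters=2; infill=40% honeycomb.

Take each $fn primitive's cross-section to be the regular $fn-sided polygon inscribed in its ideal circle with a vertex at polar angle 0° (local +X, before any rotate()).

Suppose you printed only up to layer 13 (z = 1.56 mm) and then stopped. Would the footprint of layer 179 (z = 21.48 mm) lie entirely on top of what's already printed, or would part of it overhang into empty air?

Compare the two slices. At z = 1.56: the cube (footprint 19×24.5) is included at this height (area 465.50 mm²); the cube at (7.5, 5) does not reach this height (z outside [16.5, 28]); Taking the union: only the 19×24.5 cube is present, so the union is just that shape — area = 465.50 mm²; the cylinder at (-4, 16) is absent (z outside [12, 36]); After the difference (first − rest): none of the subtracted shapes is present at this height, so the result so far is unchanged — area = 465.50 mm². At z = 21.48: the 19×24.5 cube contributes its full rectangle (area 465.50 mm²); the cube at (7.5, 5) (footprint 10.5×16.5) is included at this height (area 173.25 mm²); Combining (union): the 10.5×16.5 cube at (7.5, 5) lies entirely inside the 19×24.5 cube, so the union is just the 19×24.5 cube — area = 465.50 mm²; the cylinder at (-4, 16): section is a regular 16-gon, circumradius r=11 (area = (16/2)·11.000²·sin(360°/16) = 370.44 mm²); Subtracting the remaining from the first: starting from the result so far (465.50 mm²), the r=11 cylinder at (-4, 16) partially overlaps it — only the 97.98 mm² overlap (of its 370.44 mm²) is removed, clipping the outline — area = 367.52 mm². Checking containment: the cross-section at z = 21.48 is a subset of the cross-section at z = 1.56.

entirely on top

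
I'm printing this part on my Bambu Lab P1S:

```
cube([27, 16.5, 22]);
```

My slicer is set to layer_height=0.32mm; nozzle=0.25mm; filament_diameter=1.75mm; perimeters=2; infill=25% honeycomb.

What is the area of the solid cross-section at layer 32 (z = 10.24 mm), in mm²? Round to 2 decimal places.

At z = 10.24 mm: the cube (footprint 27×16.5) is included at this height (area 445.50 mm²). Overall, the cross-section is a single solid region. Net area = 445.50 mm².

445.50 mm²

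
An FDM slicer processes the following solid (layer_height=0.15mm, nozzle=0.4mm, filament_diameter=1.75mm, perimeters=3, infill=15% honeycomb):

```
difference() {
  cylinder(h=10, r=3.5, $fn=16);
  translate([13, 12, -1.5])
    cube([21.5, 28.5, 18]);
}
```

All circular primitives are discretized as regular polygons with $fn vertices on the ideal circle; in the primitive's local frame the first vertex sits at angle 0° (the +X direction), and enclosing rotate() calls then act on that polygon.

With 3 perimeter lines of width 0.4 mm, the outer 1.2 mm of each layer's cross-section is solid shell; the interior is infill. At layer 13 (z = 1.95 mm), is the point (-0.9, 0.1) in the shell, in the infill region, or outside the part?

At z = 1.95 mm: the cylinder: section is a regular 16-gon, circumradius r=3.5; the cube at (13, 12) (footprint 21.5×28.5) is included at this height; After the difference (first − rest): starting from the r=3.5 cylinder, the 21.5×28.5 cube at (13, 12) misses the remaining region (no effect) — 1 connected region. Overall, the cross-section is a single solid region. The nearest boundary edge runs (-3.50, 0.00)→(-3.23, 1.34); distance from the point to it = 2.53 mm. The point is inside the cross-section and 2.53 mm from the nearest boundary — more than the 1.2 mm shell width (3 × 0.4), so it's in the infill interior.

infill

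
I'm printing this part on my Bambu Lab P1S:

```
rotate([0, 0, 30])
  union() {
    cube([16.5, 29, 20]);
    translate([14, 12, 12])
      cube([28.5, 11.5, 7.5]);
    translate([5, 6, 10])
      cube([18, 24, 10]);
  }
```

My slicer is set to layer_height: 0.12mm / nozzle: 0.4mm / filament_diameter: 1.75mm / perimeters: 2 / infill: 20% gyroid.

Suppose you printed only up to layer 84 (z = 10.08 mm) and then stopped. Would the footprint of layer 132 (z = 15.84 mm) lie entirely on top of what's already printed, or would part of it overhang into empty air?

part overhangs

Compare the two slices. At z = 10.08: the cube (footprint 16.5×29) is included at this height (area 478.50 mm²); the cube at (14, 12) is absent (z outside [12, 19.5]); the cube at (5, 6) is present — its section is the full 18×24 rectangle (area 432.00 mm²); Merging all regions: the regions partially overlap — summed areas 910.50 mm² minus the doubly-counted overlap 264.50 mm² gives 646.00 mm² — area = 646.00 mm²; (whole slice rotated 30° about Z — lengths, areas and connectivity unchanged). At z = 15.84: the cube (footprint 16.5×29) is included at this height (area 478.50 mm²); the 28.5×11.5 cube at (14, 12) contributes its full rectangle (area 327.75 mm²); the cube at (5, 6) (footprint 18×24) is included at this height (area 432.00 mm²); Taking the union: the regions partially overlap — summed areas 1238.25 mm² minus the doubly-counted overlap 368.00 mm² gives 870.25 mm² — area = 870.25 mm²; (rotated 30° about Z; rotation is an isometry so areas/perimeters/island counts are preserved). Checking containment: at z = 15.84 the cross-section extends beyond the z = 10.08 cross-section by about 224.25 mm².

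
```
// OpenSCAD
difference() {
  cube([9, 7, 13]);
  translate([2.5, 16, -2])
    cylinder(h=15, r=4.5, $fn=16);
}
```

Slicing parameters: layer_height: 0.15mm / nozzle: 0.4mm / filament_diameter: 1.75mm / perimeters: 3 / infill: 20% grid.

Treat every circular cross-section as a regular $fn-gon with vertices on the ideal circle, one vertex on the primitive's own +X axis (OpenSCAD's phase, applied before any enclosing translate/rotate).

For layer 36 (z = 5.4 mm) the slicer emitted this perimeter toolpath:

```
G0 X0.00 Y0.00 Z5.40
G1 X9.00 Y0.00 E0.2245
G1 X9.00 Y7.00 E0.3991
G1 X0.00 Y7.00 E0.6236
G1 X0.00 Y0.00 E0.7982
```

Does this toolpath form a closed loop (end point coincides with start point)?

yes

Start point (G0): (0.00, 0.00). End point (last G1): the path returns to the start — closed.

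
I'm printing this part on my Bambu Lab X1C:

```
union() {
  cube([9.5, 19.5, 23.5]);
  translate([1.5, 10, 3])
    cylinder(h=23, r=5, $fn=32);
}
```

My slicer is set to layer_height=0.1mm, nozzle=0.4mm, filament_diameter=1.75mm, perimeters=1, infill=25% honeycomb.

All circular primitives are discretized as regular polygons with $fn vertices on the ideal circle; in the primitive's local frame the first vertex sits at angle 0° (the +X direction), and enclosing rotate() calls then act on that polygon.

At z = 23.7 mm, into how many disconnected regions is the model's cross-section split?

At z = 23.7 mm: the cube does not reach this height (z outside [0, 23.5]); the r=5 cylinder at (1.5, 10) gives a regular 32-gon of circumradius 5 (constant along its height); Merging all regions: only the r=5 cylinder at (1.5, 10) is present, so the union is just that shape — 1 connected region. The result has 1 disconnected region.

1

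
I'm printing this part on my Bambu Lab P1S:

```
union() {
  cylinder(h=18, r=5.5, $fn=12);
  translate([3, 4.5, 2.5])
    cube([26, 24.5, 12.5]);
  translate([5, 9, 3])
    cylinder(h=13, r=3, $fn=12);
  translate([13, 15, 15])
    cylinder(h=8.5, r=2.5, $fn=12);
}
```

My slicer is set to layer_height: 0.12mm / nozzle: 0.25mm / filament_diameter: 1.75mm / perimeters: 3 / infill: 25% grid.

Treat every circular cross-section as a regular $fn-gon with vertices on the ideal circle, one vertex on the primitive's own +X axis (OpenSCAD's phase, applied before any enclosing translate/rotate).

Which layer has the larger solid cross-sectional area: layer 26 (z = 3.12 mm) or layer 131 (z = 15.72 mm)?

layer 26 (z = 3.12 mm)

Layer 26 (z = 3.12): the r=5.5 cylinder gives a regular 12-gon of circumradius 5.5 (constant along its height) (area = (12/2)·5.500²·sin(360°/12) = 90.75 mm²); the cube at (3, 4.5) is present — its section is the full 26×24.5 rectangle (area 637.00 mm²); the r=3 cylinder at (5, 9) gives a regular 12-gon of circumradius 3 (constant along its height) (area = (12/2)·3.000²·sin(360°/12) = 27.00 mm²); the cylinder at (13, 15) does not reach this height (z outside [15, 23.5]); Combining (union): the regions partially overlap — summed areas 754.75 mm² minus the doubly-counted overlap 24.25 mm² gives 730.50 mm² — area = 730.50 mm². So its area = 730.50 mm². Layer 131 (z = 15.72): the r=5.5 cylinder gives a regular 12-gon of circumradius 5.5 (constant along its height) (area = (12/2)·5.500²·sin(360°/12) = 90.75 mm²); the cube at (3, 4.5) is absent (z outside [2.5, 15]); the r=3 cylinder at (5, 9) gives a regular 12-gon of circumradius 3 (constant along its height) (area = (12/2)·3.000²·sin(360°/12) = 27.00 mm²); the cylinder at (13, 15): section is a regular 12-gon, circumradius r=2.5 (area = (12/2)·2.500²·sin(360°/12) = 18.75 mm²); Combining (union): the 3 present regions are separate (no shared area or edge), so areas and boundary lengths simply add and each stays a separate island — area = 136.50 mm². So its area = 136.50 mm². Layer 26 is larger (730.50 vs 136.50 mm²).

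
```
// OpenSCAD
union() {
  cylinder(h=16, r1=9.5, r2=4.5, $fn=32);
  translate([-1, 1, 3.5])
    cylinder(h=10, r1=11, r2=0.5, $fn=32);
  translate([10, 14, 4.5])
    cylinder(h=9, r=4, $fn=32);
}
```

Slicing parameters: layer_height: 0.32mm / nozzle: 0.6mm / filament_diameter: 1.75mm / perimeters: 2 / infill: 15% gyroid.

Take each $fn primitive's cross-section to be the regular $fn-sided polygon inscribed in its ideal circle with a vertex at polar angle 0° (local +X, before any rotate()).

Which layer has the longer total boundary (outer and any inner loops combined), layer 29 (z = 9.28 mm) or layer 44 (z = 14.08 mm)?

layer 29 (z = 9.28 mm)

Layer 29 (z = 9.28): the cone contributes a regular 32-gon of circumradius 6.600 (interpolated between r1=9.5 and r2=4.5 at t=0.580) (perimeter = 2·32·6.600·sin(180°/32) = 41.40 mm); the cone at (-1, 1) contributes a regular 32-gon of circumradius 4.931 (interpolated between r1=11 and r2=0.5 at t=0.578) (perimeter = 2·32·4.931·sin(180°/32) = 30.93 mm); the r=4 cylinder at (10, 14) gives a regular 32-gon of circumradius 4 (constant along its height) (perimeter = 2·32·4.000·sin(180°/32) = 25.09 mm); Merging all regions: the regions partially overlap (shared area 75.90 mm²), so the edge portions inside another operand are dropped and the merged outline is re-measured after clipping — boundary = 66.49 mm. So its perimeter = 66.49 mm. Layer 44 (z = 14.08): the cone contributes a regular 32-gon of circumradius 5.100 (interpolated between r1=9.5 and r2=4.5 at t=0.880) (perimeter = 2·32·5.100·sin(180°/32) = 31.99 mm); the cone at (-1, 1) does not reach this height (z outside [3.5, 13.5]); the cylinder at (10, 14) does not reach this height (z outside [4.5, 13.5]); Merging all regions: only the cone is present, so the union is just that shape — boundary = 31.99 mm. So its perimeter = 31.99 mm. Layer 29 is larger (66.49 vs 31.99 mm).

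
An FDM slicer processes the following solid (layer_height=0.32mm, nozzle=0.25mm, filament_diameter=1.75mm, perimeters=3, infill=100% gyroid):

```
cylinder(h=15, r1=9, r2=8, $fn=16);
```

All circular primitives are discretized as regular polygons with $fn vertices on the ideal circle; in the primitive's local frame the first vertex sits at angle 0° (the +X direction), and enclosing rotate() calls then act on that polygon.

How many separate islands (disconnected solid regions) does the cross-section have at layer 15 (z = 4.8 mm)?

At z = 4.8 mm: the cone: at t=0.320 of its height the radius interpolates to r₁+(r₂−r₁)t = 8.680, giving a regular 16-gon of that circumradius. Overall, the cross-section is a single solid region. Island count = 1.

1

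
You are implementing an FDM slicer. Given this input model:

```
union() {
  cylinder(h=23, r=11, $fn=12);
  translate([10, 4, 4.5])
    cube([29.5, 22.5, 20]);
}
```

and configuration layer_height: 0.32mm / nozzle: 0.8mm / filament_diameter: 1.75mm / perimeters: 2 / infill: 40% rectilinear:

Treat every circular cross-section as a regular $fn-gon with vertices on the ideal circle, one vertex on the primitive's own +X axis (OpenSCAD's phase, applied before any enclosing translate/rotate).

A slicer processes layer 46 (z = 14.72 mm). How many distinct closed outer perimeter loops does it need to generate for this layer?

2

At z = 14.72 mm: the r=11 cylinder contributes a regular 12-gon of circumradius 11; the cube at (10, 4) is present — its section is the full 29.5×22.5 rectangle; Combining (union): the 2 present regions are separate (no shared area or edge), so areas and boundary lengths simply add and each stays a separate island — 2 connected regions. The result has 2 disconnected regions.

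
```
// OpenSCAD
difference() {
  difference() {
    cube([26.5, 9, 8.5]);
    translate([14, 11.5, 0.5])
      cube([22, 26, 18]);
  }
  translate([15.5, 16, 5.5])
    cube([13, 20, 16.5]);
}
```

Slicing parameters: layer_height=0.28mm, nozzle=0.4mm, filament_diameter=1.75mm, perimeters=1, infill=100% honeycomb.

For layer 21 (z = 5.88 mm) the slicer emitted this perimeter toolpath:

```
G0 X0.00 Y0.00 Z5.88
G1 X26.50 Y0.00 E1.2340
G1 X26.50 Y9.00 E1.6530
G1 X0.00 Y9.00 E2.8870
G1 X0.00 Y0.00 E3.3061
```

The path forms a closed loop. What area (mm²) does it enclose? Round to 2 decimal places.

238.50 mm²

Apply the shoelace formula to the sequence of (X, Y) vertices; enclosed area = 238.50 mm².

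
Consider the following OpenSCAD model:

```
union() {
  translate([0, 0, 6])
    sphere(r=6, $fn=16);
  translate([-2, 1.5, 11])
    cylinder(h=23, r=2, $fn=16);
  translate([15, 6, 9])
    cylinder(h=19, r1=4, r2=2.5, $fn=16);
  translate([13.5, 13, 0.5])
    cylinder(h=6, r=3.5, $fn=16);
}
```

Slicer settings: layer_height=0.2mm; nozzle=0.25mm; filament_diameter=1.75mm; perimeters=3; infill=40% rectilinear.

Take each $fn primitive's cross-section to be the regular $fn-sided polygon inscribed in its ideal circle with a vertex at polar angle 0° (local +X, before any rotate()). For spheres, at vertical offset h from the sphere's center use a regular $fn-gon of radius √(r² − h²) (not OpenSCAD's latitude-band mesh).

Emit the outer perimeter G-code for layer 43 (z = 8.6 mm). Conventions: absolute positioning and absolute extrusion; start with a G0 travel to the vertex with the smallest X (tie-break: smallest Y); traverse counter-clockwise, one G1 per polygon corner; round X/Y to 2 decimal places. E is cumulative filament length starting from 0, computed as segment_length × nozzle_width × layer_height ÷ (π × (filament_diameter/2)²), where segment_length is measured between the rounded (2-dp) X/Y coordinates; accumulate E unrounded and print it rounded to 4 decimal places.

At z = 8.6 mm: the r=6 sphere slices to a regular 16-gon of circumradius 5.407 (√(r²−h²) with h=2.6 from center); the cylinder at (-2, 1.5) does not reach this height (z outside [11, 34]); the cone at (15, 6) is absent (z outside [9, 28]); the cylinder at (13.5, 13) is not intersected at this z (z outside [0.5, 6.5]); Combining (union): only the r=6 sphere is present, so the union is just that shape — 1 connected region. The outline is a single polygon with 16 vertices. Extrusion per mm of travel: 0.25 × 0.2 / (π × 0.875²) = 0.020788. Accumulating E over each segment gives final E = 0.7019.

G0 X-5.41 Y0.00 Z8.60
G1 X-5.00 Y-2.07 E0.0439
G1 X-3.82 Y-3.82 E0.0877
G1 X-2.07 Y-5.00 E0.1316
G1 X0.00 Y-5.41 E0.1755
G1 X2.07 Y-5.00 E0.2193
G1 X3.82 Y-3.82 E0.2632
G1 X5.00 Y-2.07 E0.3071
G1 X5.41 Y0.00 E0.3510
G1 X5.00 Y2.07 E0.3948
G1 X3.82 Y3.82 E0.4387
G1 X2.07 Y5.00 E0.4826
G1 X0.00 Y5.41 E0.5265
G1 X-2.07 Y5.00 E0.5703
G1 X-3.82 Y3.82 E0.6142
G1 X-5.00 Y2.07 E0.6581
G1 X-5.41 Y0.00 E0.7019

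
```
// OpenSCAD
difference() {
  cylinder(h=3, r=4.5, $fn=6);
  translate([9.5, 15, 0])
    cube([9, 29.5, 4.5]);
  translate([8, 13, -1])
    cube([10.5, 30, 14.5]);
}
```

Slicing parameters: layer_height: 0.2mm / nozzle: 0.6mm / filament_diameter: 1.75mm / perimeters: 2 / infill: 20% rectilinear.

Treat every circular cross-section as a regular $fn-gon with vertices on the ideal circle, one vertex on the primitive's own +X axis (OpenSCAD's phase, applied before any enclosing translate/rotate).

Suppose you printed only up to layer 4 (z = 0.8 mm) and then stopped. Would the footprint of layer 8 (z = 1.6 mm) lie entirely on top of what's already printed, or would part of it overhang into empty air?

Compare the two slices. At z = 0.8: the r=4.5 cylinder gives a regular 6-gon of circumradius 4.5 (constant along its height) (area = (6/2)·4.500²·sin(360°/6) = 52.61 mm²); the cube at (9.5, 15) (footprint 9×29.5) is included at this height (area 265.50 mm²); the cube at (8, 13) is present — its section is the full 10.5×30 rectangle (area 315.00 mm²); After the difference (first − rest): starting from the r=4.5 cylinder (52.61 mm²), the 9×29.5 cube at (9.5, 15) misses the remaining region (no effect); the 10.5×30 cube at (8, 13) misses the remaining region (no effect) — area = 52.61 mm². At z = 1.6: the r=4.5 cylinder contributes a regular 6-gon of circumradius 4.5 (area = (6/2)·4.500²·sin(360°/6) = 52.61 mm²); the cube at (9.5, 15) (footprint 9×29.5) is included at this height (area 265.50 mm²); the cube at (8, 13) (footprint 10.5×30) is included at this height (area 315.00 mm²); Subtracting the remaining from the first: starting from the r=4.5 cylinder (52.61 mm²), the 9×29.5 cube at (9.5, 15) misses the remaining region (no effect); the 10.5×30 cube at (8, 13) misses the remaining region (no effect) — area = 52.61 mm². Checking containment: the cross-section at z = 1.6 is a subset of the cross-section at z = 0.8.

entirely on top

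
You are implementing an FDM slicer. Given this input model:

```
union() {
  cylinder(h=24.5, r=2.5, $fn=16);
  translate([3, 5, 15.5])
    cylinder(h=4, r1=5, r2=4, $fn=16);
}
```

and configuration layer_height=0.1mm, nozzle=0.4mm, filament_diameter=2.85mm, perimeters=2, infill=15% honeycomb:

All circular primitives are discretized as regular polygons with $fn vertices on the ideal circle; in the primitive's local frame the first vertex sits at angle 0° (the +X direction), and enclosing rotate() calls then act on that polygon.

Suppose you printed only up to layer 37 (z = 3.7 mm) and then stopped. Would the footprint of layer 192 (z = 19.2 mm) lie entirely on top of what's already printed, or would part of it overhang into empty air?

Compare the two slices. At z = 3.7: the cylinder: section is a regular 16-gon, circumradius r=2.5 (area = (16/2)·2.500²·sin(360°/16) = 19.13 mm²); the cone at (3, 5) is not intersected at this z (z outside [15.5, 19.5]); Combining (union): only the r=2.5 cylinder is present, so the union is just that shape — area = 19.13 mm². At z = 19.2: the r=2.5 cylinder gives a regular 16-gon of circumradius 2.5 (constant along its height) (area = (16/2)·2.500²·sin(360°/16) = 19.13 mm²); the cone at (3, 5): at t=0.925 of its height the radius interpolates to r₁+(r₂−r₁)t = 4.075, giving a regular 16-gon of that circumradius (area = (16/2)·4.075²·sin(360°/16) = 50.84 mm²); Merging all regions: the regions partially overlap — summed areas 69.97 mm² minus the doubly-counted overlap 1.23 mm² gives 68.74 mm² — area = 68.74 mm². Checking containment: at z = 19.2 the cross-section extends beyond the z = 3.7 cross-section by about 49.61 mm².

part overhangs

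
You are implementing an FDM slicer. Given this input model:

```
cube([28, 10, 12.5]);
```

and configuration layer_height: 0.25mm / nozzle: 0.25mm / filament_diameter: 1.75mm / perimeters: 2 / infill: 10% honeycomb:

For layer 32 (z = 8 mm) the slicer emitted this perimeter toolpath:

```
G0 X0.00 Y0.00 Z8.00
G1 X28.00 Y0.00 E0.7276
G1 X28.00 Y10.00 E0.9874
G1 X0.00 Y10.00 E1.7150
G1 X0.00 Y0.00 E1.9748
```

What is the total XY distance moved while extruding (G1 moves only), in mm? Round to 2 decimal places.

Sum the Euclidean lengths of each G1 segment: total = 76.00 mm.

76.00 mm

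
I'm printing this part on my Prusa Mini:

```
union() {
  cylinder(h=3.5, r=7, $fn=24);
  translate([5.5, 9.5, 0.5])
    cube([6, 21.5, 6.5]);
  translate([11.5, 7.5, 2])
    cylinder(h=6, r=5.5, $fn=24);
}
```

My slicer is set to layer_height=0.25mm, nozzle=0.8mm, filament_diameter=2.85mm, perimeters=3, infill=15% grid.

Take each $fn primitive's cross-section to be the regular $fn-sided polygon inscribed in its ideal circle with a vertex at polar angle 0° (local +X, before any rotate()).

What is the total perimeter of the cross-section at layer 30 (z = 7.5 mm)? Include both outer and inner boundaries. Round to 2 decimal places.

34.46 mm

At z = 7.5 mm: the cylinder does not reach this height (z outside [0, 3.5]); the cube at (5.5, 9.5) is absent (z outside [0.5, 7]); the r=5.5 cylinder at (11.5, 7.5) gives a regular 24-gon of circumradius 5.5 (constant along its height) (perimeter = 2·24·5.500·sin(180°/24) = 34.46 mm); Merging all regions: only the r=5.5 cylinder at (11.5, 7.5) is present, so the union is just that shape — boundary = 34.46 mm. Overall, the cross-section is a single solid region. Total boundary length (outer) = 34.46 mm.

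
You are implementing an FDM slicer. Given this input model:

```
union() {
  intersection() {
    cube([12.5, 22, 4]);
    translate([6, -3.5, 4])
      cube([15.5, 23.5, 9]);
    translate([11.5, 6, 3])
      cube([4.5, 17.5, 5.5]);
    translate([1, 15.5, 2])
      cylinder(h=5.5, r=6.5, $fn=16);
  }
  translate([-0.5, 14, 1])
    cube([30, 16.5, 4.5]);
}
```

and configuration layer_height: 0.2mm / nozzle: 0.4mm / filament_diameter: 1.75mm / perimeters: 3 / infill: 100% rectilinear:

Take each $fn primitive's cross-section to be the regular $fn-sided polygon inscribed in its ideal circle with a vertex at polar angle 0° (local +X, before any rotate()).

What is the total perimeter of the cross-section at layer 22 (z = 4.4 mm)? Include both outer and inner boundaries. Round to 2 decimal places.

At z = 4.4 mm: the cube does not reach this height (z outside [0, 4]); the cube at (6, -3.5) (footprint 15.5×23.5) is included at this height (perimeter 78.00 mm); the cube at (11.5, 6) (footprint 4.5×17.5) is included at this height (perimeter 44.00 mm); the cylinder at (1, 15.5): section is a regular 16-gon, circumradius r=6.5 (perimeter = 2·16·6.500·sin(180°/16) = 40.58 mm); After intersecting: at least one operand is absent at this height, so nothing remains; the cube at (-0.5, 14) is present — its section is the full 30×16.5 rectangle (perimeter 93.00 mm); Merging all regions: only the 30×16.5 cube at (-0.5, 14) is present, so the union is just that shape — boundary = 93.00 mm. Overall, the cross-section is a single solid region. Total boundary length (outer) = 93.00 mm.

93.00 mm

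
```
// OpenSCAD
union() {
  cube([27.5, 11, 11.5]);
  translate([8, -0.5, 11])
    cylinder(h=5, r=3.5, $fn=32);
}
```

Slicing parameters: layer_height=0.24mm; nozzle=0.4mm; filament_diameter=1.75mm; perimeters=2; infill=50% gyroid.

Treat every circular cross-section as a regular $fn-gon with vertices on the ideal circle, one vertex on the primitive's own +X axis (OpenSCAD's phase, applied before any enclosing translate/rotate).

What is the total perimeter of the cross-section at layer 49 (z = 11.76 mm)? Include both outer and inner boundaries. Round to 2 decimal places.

21.96 mm

At z = 11.76 mm: the cube is absent (z outside [0, 11.5]); the r=3.5 cylinder at (8, -0.5) contributes a regular 32-gon of circumradius 3.5 (perimeter = 2·32·3.500·sin(180°/32) = 21.96 mm); Merging all regions: only the r=3.5 cylinder at (8, -0.5) is present, so the union is just that shape — boundary = 21.96 mm. Overall, the cross-section is a single solid region. Total boundary length (outer) = 21.96 mm.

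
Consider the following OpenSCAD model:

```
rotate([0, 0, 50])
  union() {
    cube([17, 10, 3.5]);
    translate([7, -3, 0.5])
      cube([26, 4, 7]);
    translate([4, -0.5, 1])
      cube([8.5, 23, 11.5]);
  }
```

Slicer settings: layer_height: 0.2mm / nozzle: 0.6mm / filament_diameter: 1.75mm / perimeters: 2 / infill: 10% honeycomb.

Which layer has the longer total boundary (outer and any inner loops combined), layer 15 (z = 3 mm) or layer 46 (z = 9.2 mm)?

layer 15 (z = 3 mm)

Layer 15 (z = 3): the cube (footprint 17×10) is included at this height (perimeter 54.00 mm); the cube at (7, -3) is present — its section is the full 26×4 rectangle (perimeter 60.00 mm); the 8.5×23 cube at (4, -0.5) contributes its full rectangle (perimeter 63.00 mm); Merging all regions: the regions partially overlap (shared area 97.75 mm²), so the edge portions inside another operand are dropped and the merged outline is re-measured after clipping — boundary = 117.00 mm; (whole slice rotated 50° about Z — lengths, areas and connectivity unchanged). So its perimeter = 117.00 mm. Layer 46 (z = 9.2): the cube is not intersected at this z (z outside [0, 3.5]); the cube at (7, -3) is not intersected at this z (z outside [0.5, 7.5]); the cube at (4, -0.5) (footprint 8.5×23) is included at this height (perimeter 63.00 mm); Combining (union): only the 8.5×23 cube at (4, -0.5) is present, so the union is just that shape — boundary = 63.00 mm; (whole slice rotated 50° about Z — lengths, areas and connectivity unchanged). So its perimeter = 63.00 mm. Layer 15 is larger (117.00 vs 63.00 mm).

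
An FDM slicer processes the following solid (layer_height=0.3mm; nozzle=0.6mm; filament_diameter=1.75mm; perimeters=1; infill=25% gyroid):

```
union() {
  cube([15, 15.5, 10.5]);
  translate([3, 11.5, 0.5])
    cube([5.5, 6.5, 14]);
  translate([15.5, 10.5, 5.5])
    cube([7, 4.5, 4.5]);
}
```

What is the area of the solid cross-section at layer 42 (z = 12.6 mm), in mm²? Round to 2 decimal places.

At z = 12.6 mm: the cube is not intersected at this z (z outside [0, 10.5]); the cube at (3, 11.5) (footprint 5.5×6.5) is included at this height (area 35.75 mm²); the cube at (15.5, 10.5) is not intersected at this z (z outside [5.5, 10]); Merging all regions: only the 5.5×6.5 cube at (3, 11.5) is present, so the union is just that shape — area = 35.75 mm². Overall, the cross-section is a single solid region. Net area = 35.75 mm².

35.75 mm²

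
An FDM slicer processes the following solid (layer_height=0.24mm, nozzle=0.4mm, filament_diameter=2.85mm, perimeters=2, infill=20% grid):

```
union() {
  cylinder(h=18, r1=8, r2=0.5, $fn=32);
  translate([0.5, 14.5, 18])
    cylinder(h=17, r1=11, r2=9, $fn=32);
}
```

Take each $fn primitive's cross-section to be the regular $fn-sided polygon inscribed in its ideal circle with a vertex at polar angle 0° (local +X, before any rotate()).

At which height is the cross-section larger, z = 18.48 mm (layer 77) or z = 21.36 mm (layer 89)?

layer 77 (z = 18.48 mm)

Layer 77 (z = 18.48): the cone is absent (z outside [0, 18]); the cone at (0.5, 14.5) contributes a regular 32-gon of circumradius 10.944 (interpolated between r1=11 and r2=9 at t=0.028) (area = (32/2)·10.944²·sin(360°/32) = 373.83 mm²); Taking the union: only the cone at (0.5, 14.5) is present, so the union is just that shape — area = 373.83 mm². So its area = 373.83 mm². Layer 89 (z = 21.36): the cone is not intersected at this z (z outside [0, 18]); the cone at (0.5, 14.5) contributes a regular 32-gon of circumradius 10.605 (interpolated between r1=11 and r2=9 at t=0.198) (area = (32/2)·10.605²·sin(360°/32) = 351.04 mm²); Merging all regions: only the cone at (0.5, 14.5) is present, so the union is just that shape — area = 351.04 mm². So its area = 351.04 mm². Layer 77 is larger (373.83 vs 351.04 mm²).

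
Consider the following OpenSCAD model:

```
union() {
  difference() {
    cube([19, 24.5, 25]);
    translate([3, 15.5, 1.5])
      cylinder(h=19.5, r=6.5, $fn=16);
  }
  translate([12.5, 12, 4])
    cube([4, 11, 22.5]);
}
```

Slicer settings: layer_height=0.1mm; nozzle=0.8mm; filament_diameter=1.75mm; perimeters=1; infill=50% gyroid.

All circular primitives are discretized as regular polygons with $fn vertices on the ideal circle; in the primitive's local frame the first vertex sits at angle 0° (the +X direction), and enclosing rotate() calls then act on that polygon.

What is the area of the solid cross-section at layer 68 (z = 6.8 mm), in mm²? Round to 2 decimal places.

At z = 6.8 mm: the cube (footprint 19×24.5) is included at this height (area 465.50 mm²); the cylinder at (3, 15.5): section is a regular 16-gon, circumradius r=6.5 (area = (16/2)·6.500²·sin(360°/16) = 129.35 mm²); After the difference (first − rest): starting from the 19×24.5 cube (465.50 mm²), the r=6.5 cylinder at (3, 15.5) partially overlaps it — only the 101.76 mm² overlap (of its 129.35 mm²) is removed, clipping the outline — area = 363.74 mm²; the cube at (12.5, 12) (footprint 4×11) is included at this height (area 44.00 mm²); Combining (union): the 4×11 cube at (12.5, 12) lies entirely inside that combined region, so the union is just that combined region — area = 363.74 mm². Overall, the cross-section is a single solid region. Net area = 363.74 mm².

363.74 mm²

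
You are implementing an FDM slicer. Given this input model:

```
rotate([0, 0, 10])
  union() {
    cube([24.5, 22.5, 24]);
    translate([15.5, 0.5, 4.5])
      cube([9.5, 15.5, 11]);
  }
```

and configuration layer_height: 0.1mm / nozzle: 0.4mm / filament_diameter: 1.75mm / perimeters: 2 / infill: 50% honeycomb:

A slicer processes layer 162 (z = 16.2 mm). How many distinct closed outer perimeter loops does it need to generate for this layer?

At z = 16.2 mm: the cube is present — its section is the full 24.5×22.5 rectangle; the cube at (15.5, 0.5) is absent (z outside [4.5, 15.5]); Merging all regions: only the 24.5×22.5 cube is present, so the union is just that shape — 1 connected region; (whole slice rotated 10° about Z — lengths, areas and connectivity unchanged). The result has 1 disconnected region.

1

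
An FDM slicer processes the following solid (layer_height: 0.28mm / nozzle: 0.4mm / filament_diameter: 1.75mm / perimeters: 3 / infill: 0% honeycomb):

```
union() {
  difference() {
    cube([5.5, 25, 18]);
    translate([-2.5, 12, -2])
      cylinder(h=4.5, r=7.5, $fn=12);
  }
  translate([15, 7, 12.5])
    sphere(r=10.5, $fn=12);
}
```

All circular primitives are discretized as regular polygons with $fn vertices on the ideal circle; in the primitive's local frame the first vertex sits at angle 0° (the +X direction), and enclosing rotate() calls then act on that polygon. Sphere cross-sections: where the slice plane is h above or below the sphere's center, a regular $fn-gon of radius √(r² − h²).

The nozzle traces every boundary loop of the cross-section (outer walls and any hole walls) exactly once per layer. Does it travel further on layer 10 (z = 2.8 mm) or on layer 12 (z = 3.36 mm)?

Layer 10 (z = 2.8): the cube is present — its section is the full 5.5×25 rectangle (perimeter 61.00 mm); the cylinder at (-2.5, 12) is absent (z outside [-2, 2.5]); Taking the first minus the rest: none of the subtracted shapes is present at this height, so the 5.5×25 cube is unchanged — boundary = 61.00 mm; the r=10.5 sphere at (15, 7) slices to a regular 12-gon of circumradius 4.020 (√(r²−h²) with h=9.7 from center) (perimeter = 2·12·4.020·sin(180°/12) = 24.97 mm); Merging all regions: the 2 present regions are separate (no shared area or edge), so areas and boundary lengths simply add and each stays a separate island — boundary = 85.97 mm. So its perimeter = 85.97 mm. Layer 12 (z = 3.36): the cube is present — its section is the full 5.5×25 rectangle (perimeter 61.00 mm); the cylinder at (-2.5, 12) does not reach this height (z outside [-2, 2.5]); Taking the first minus the rest: none of the subtracted shapes is present at this height, so the 5.5×25 cube is unchanged — boundary = 61.00 mm; the r=10.5 sphere at (15, 7) contributes a regular 12-gon of circumradius √(10.5²−9.14²) = 5.168 (perimeter = 2·12·5.168·sin(180°/12) = 32.10 mm); Merging all regions: the 2 present regions are separate (no shared area or edge), so areas and boundary lengths simply add and each stays a separate island — boundary = 93.10 mm. So its perimeter = 93.10 mm. Layer 12 is larger (93.10 vs 85.97 mm).

layer 12 (z = 3.36 mm)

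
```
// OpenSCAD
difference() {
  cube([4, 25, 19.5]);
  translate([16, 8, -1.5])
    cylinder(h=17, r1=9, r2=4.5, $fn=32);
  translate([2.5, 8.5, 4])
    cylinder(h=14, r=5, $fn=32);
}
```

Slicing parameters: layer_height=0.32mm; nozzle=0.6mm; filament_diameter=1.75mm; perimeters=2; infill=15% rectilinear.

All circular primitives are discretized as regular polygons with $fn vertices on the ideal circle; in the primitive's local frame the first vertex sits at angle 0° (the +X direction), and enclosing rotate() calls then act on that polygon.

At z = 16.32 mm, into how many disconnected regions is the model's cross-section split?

At z = 16.32 mm: the 4×25 cube contributes its full rectangle; the cone at (16, 8) is not intersected at this z (z outside [-1.5, 15.5]); the r=5 cylinder at (2.5, 8.5) contributes a regular 32-gon of circumradius 5; Taking the first minus the rest: starting from the 4×25 cube, the r=5 cylinder at (2.5, 8.5) partially overlaps it — only the 38.55 mm² overlap (of its 78.04 mm²) is removed, clipping the outline — 2 connected regions. The result has 2 disconnected regions.

2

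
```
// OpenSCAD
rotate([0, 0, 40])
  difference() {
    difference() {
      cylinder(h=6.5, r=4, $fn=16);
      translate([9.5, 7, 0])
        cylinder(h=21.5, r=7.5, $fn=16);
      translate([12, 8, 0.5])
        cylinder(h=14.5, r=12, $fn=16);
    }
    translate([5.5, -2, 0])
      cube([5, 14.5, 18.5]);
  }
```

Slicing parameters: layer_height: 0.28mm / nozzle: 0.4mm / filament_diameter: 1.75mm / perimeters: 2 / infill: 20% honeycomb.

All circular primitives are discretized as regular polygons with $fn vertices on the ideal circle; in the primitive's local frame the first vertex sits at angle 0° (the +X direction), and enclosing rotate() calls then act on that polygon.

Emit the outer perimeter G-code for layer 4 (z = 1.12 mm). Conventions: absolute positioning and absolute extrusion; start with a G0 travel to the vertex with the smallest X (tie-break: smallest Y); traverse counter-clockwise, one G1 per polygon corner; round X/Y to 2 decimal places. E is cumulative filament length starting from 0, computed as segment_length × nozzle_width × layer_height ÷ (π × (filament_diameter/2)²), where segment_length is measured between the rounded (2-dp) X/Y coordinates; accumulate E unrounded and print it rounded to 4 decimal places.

G0 X-3.98 Y0.35 Z1.12
G1 X-3.81 Y-1.20 E0.0726
G1 X-3.06 Y-2.57 E0.1453
G1 X-1.85 Y-3.55 E0.2178
G1 X-0.35 Y-3.98 E0.2905
G1 X1.20 Y-3.81 E0.3631
G1 X2.57 Y-3.06 E0.4358
G1 X3.55 Y-1.85 E0.5083
G1 X3.98 Y-0.35 E0.5810
G1 X3.81 Y1.20 E0.6536
G1 X3.41 Y1.93 E0.6924
G1 X3.00 Y1.89 E0.7115
G1 X-1.49 Y3.20 E0.9293
G1 X-1.83 Y3.47 E0.9496
G1 X-2.57 Y3.06 E0.9889
G1 X-3.55 Y1.85 E1.0614
G1 X-3.98 Y0.35 E1.1341

At z = 1.12 mm: the r=4 cylinder gives a regular 16-gon of circumradius 4 (constant along its height); the cylinder at (9.5, 7): section is a regular 16-gon, circumradius r=7.5; the cylinder at (12, 8): section is a regular 16-gon, circumradius r=12; After the difference (first − rest): starting from the r=4 cylinder, the r=7.5 cylinder at (9.5, 7) misses the remaining region (no effect); the r=12 cylinder at (12, 8) partially overlaps it — only the 5.15 mm² overlap (of its 440.85 mm²) is removed, clipping the outline — 1 connected region; the 5×14.5 cube at (5.5, -2) contributes its full rectangle; Taking the first minus the rest: starting from that combined region, the 5×14.5 cube at (5.5, -2) misses the remaining region (no effect) — 1 connected region; (rotated 40° about Z; rotation is an isometry so areas/perimeters/island counts are preserved). The outline is a single polygon with 16 vertices. Extrusion per mm of travel: 0.4 × 0.28 / (π × 0.875²) = 0.046564. Accumulating E over each segment gives final E = 1.1341.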